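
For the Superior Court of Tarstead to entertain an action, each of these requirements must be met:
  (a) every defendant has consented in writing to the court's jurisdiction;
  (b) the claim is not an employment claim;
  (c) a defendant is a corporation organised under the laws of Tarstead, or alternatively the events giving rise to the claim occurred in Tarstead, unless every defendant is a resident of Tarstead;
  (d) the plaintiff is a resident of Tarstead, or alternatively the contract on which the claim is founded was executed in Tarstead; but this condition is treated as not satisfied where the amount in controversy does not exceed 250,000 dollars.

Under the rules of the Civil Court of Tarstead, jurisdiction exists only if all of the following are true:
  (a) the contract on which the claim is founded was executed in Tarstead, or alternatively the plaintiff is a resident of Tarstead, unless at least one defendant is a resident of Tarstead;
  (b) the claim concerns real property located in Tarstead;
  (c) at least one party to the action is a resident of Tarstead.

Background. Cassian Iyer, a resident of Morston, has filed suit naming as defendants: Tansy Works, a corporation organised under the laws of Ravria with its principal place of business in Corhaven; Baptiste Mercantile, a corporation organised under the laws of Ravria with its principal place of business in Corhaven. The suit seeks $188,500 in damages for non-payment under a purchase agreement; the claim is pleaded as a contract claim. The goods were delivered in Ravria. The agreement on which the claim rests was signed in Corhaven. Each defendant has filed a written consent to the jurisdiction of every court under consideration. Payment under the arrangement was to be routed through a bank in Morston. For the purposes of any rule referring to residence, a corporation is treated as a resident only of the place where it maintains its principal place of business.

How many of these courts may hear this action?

The Superior Court of Tarstead:
  (a) Every defendant has filed written consent. Satisfied.
  (b) The claim is a contract claim, not an employment claim. Satisfied.
  (c) The corporate defendant(s) are organised in Ravria, not Tarstead; the operative events occurred in Ravria, not Tarstead — every alternative fails. The proviso offers no rescue either, since the defendants reside as follows — Tansy Works in Corhaven, Baptiste Mercantile in Corhaven — not all in Tarstead. Fails.
  (d) The plaintiff resides in Morston, not Tarstead; the contract was executed in Corhaven, not Tarstead — no alternative holds. Condition not met.
  → Not every requirement is met — no jurisdiction.
The Civil Court of Tarstead:
  (a) The contract was executed in Corhaven, not Tarstead; the plaintiff resides in Morston, not Tarstead — every alternative fails. And no defendant resides in Tarstead (they reside in Corhaven, Corhaven), so the proviso does not save it. Not satisfied.
  (b) The claim does not concern real property. Not met.
  (c) No party resides in Tarstead. Not met.
  → The court lacks jurisdiction.
No court satisfies all of its conditions.

0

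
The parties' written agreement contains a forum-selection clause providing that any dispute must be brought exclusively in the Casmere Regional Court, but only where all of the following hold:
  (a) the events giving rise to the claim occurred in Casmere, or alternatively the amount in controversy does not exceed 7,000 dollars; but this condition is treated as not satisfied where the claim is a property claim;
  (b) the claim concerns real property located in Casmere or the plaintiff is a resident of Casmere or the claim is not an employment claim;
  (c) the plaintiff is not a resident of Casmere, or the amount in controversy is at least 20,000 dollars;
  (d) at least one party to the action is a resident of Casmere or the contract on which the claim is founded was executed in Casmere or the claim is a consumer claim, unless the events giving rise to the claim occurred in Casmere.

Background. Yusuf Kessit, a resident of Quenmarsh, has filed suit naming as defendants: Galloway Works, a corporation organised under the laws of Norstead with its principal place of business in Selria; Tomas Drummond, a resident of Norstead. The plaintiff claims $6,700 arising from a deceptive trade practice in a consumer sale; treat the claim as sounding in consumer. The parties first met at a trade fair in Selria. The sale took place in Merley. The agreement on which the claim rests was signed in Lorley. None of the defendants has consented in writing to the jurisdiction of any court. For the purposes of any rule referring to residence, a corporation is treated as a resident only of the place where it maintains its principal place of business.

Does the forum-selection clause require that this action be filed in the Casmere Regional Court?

Yes

The Casmere Regional Court:
  (a) The amount in controversy is USD 6,700, within the $7,000 ceiling, which satisfies one of the alternatives. The exception is not triggered, since the claim is a consumer claim, not a property claim. Condition met.
  (b) The claim is a consumer claim, not an employment claim, so this disjunct is met. Met.
  (c) The plaintiff resides in Quenmarsh, which is not Casmere, so this disjunct is met. Condition met.
  (d) The claim is a consumer claim, so this disjunct is met. Met.
  → Forum clause is triggered.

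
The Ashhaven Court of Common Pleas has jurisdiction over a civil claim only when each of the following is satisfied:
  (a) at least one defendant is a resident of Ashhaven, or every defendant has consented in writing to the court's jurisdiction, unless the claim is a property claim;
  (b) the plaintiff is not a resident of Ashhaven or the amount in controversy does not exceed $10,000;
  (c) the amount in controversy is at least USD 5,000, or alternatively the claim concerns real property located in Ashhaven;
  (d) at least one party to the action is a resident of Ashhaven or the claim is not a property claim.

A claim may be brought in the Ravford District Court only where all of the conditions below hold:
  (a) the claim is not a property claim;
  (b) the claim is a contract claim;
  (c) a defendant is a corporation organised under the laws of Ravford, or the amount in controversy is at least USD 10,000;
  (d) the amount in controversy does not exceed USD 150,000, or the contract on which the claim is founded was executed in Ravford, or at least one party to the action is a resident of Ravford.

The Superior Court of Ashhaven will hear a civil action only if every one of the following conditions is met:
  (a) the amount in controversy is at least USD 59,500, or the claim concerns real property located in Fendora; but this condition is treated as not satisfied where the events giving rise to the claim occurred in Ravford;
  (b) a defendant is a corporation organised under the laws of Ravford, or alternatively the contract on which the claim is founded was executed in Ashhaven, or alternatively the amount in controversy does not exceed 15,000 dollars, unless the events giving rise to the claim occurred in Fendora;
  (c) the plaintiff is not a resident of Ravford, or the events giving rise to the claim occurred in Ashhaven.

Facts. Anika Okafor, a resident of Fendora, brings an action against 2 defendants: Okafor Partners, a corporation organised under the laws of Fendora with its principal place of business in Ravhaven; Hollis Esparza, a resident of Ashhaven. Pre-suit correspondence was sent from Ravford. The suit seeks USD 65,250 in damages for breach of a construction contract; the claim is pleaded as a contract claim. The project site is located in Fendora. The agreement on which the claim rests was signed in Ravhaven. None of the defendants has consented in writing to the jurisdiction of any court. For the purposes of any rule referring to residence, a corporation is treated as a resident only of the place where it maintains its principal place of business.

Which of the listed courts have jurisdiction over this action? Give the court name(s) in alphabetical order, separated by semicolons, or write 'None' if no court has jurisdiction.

The Ashhaven Court of Common Pleas:
  (a) Hollis Esparza resides in Ashhaven, so one alternative holds. Satisfied.
  (b) The plaintiff resides in Fendora, which is not Ashhaven, which satisfies one of the alternatives. Met.
  (c) The amount in controversy is USD 65,250, which meets the 5,000 dollars floor, which satisfies one of the alternatives. Met.
  (d) Hollis Esparza resides in Ashhaven, so this disjunct is met. Condition met.
  → Jurisdiction lies.
The Ravford District Court:
  (a) The claim is a contract claim, not a property claim. Condition met.
  (b) The claim is a contract claim. Condition met.
  (c) The amount in controversy is USD 65,250, which meets the $10,000 floor — that alternative is enough. Satisfied.
  (d) The amount in controversy is 65,250 dollars, within the USD 150,000 ceiling, so this disjunct is met. Met.
  → All conditions met; jurisdiction exists.
The Superior Court of Ashhaven:
  (a) The amount in controversy is USD 65,250, which meets the USD 59,500 floor, so one alternative holds. And the carve-out is inapplicable — the operative events occurred in Fendora, not Ravford. Met.
  (b) The corporate defendant(s) are organised in Fendora, not Ravford; the contract was executed in Ravhaven, not Ashhaven; the amount in controversy is 65,250 dollars, above the $15,000 ceiling — no alternative holds. But the operative events occurred in Fendora, and the 'unless' clause therefore excuses the requirement. Condition met.
  (c) The plaintiff resides in Fendora, which is not Ravford, so this disjunct is met. Met.
  → The court has jurisdiction.

the Ashhaven Court of Common Pleas; the Ravford District Court; the Superior Court of Ashhaven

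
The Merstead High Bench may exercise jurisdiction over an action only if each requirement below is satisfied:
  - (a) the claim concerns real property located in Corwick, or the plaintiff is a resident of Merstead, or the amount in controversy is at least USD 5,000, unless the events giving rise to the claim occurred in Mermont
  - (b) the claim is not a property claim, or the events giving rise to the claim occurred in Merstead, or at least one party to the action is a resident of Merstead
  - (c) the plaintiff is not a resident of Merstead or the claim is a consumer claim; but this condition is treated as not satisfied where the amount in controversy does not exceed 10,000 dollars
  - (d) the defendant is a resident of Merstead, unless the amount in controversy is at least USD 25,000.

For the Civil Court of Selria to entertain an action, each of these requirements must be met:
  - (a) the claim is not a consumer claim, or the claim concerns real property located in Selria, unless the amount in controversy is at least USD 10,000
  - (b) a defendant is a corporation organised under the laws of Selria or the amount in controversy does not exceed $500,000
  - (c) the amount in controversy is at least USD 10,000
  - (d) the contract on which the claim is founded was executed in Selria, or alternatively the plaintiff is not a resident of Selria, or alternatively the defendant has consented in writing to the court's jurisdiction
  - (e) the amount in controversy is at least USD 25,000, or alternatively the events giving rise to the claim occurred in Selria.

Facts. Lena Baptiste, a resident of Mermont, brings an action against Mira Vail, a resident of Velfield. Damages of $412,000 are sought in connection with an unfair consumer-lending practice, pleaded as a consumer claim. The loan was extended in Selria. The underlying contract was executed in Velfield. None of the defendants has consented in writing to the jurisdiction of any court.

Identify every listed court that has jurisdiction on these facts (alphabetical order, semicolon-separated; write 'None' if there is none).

the Civil Court of Selria; the Merstead High Bench

The Merstead High Bench:
  (a) The amount in controversy is $412,000, which meets the USD 5,000 floor, so one alternative holds. Condition met.
  (b) The claim is a consumer claim, not a property claim, which satisfies one of the alternatives. Condition met.
  (c) The plaintiff resides in Mermont, which is not Merstead, so one alternative holds. And the carve-out is inapplicable — the amount in controversy is $412,000, above the $10,000 ceiling. Satisfied.
  (d) The defendant resides in Velfield, not Merstead. But the amount in controversy is 412,000 dollars, which meets the $25,000 floor, and the 'unless' clause therefore excuses the requirement. Met.
  → The court has jurisdiction.
The Civil Court of Selria:
  (a) The claim is a consumer claim; the claim does not concern real property — every alternative fails. But the amount in controversy is USD 412,000, which meets the 10,000 dollars floor, and the 'unless' clause therefore excuses the requirement. Satisfied.
  (b) The amount in controversy is USD 412,000, within the 500,000 dollars ceiling, so this disjunct is met. Met.
  (c) The amount in controversy is USD 412,000, which meets the $10,000 floor. Met.
  (d) The plaintiff resides in Mermont, which is not Selria, so one alternative holds. Met.
  (e) The amount in controversy is 412,000 dollars, which meets the $25,000 floor, which satisfies one of the alternatives. Satisfied.
  → The court has jurisdiction.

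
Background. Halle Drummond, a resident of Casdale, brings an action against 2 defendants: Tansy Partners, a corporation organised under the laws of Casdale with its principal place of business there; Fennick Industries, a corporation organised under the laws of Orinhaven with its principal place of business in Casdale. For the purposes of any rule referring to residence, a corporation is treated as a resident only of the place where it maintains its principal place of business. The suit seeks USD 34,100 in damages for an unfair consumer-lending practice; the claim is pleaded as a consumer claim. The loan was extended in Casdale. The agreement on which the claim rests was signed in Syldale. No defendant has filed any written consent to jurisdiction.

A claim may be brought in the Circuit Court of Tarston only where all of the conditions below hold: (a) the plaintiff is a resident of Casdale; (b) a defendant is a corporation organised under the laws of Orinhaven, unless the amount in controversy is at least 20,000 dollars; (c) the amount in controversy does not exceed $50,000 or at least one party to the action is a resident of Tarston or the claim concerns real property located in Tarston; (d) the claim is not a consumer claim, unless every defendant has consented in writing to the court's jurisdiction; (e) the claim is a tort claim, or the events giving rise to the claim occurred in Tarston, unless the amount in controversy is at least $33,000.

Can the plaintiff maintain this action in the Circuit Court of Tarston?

No

The Circuit Court of Tarston:
  (a) The plaintiff resides in Casdale. Met.
  (b) Fennick Industries is organised under the laws of Orinhaven. Satisfied.
  (c) The amount in controversy is 34,100 dollars, within the USD 50,000 ceiling — that alternative is enough. Satisfied.
  (d) The claim is a consumer claim. Nor does the 'unless' clause help: no such written consent has been filed. Not satisfied.
  (e) The claim is a consumer claim, not a tort claim; the operative events occurred in Casdale, not Tarston — none of the alternatives is met. However, the amount in controversy is USD 34,100, which meets the USD 33,000 floor, so the 'unless' proviso supplies this condition. Met.
  → At least one condition fails; no jurisdiction.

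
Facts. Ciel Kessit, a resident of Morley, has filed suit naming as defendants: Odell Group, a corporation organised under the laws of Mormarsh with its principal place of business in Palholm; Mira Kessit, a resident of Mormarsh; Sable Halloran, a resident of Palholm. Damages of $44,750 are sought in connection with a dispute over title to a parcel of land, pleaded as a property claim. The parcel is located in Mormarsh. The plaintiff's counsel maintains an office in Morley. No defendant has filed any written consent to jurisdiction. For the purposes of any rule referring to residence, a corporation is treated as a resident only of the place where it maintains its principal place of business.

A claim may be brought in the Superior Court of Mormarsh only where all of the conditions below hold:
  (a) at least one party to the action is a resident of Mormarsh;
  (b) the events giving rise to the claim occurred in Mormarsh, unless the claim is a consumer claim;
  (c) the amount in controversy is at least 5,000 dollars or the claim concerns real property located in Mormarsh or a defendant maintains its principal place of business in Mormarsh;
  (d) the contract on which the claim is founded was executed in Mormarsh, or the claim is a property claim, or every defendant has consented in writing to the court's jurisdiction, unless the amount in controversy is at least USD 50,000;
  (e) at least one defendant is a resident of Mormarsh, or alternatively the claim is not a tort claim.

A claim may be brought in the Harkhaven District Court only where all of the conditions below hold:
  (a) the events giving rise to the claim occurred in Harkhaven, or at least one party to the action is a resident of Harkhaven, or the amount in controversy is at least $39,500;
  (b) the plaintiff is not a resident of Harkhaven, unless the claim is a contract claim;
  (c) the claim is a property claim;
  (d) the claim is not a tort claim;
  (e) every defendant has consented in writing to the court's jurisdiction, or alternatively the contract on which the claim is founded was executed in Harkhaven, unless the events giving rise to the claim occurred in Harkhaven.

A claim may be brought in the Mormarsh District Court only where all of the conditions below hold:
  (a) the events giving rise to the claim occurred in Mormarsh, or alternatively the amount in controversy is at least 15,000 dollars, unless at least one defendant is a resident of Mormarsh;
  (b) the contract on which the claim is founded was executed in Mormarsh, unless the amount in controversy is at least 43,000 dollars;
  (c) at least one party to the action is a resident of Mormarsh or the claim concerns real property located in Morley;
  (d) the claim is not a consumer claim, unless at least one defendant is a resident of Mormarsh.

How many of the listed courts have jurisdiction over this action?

The Superior Court of Mormarsh:
  (a) Mira Kessit resides in Mormarsh. Met.
  (b) The operative events occurred in Mormarsh. Satisfied.
  (c) The amount in controversy is 44,750 dollars, which meets the USD 5,000 floor — that alternative is enough. Condition met.
  (d) The claim is a property claim — that alternative is enough. Satisfied.
  (e) Mira Kessit resides in Mormarsh, so this disjunct is met. Condition met.
  → The court has jurisdiction.
The Harkhaven District Court:
  (a) The amount in controversy is 44,750 dollars, which meets the $39,500 floor, so one alternative holds. Met.
  (b) The plaintiff resides in Morley, which is not Harkhaven. Condition met.
  (c) The claim is a property claim. Satisfied.
  (d) The claim is a property claim, not a tort claim. Met.
  (e) No such written consent has been filed; no contract (and hence no place of execution) is alleged — every alternative fails. The proviso offers no rescue either, since the operative events occurred in Mormarsh, not Harkhaven. Not satisfied.
  → Not every requirement is met — no jurisdiction.
The Mormarsh District Court:
  (a) The operative events occurred in Mormarsh, so this disjunct is met. Met.
  (b) No contract (and hence no place of execution) is alleged. The proviso rescues it, though: the amount in controversy is $44,750, which meets the 43,000 dollars floor. Condition met.
  (c) Mira Kessit resides in Mormarsh, which satisfies one of the alternatives. Met.
  (d) The claim is a property claim, not a consumer claim. Condition met.
  → Jurisdiction lies.
Courts with jurisdiction: the Superior Court of Mormarsh, the Mormarsh District Court — 2 in total.

2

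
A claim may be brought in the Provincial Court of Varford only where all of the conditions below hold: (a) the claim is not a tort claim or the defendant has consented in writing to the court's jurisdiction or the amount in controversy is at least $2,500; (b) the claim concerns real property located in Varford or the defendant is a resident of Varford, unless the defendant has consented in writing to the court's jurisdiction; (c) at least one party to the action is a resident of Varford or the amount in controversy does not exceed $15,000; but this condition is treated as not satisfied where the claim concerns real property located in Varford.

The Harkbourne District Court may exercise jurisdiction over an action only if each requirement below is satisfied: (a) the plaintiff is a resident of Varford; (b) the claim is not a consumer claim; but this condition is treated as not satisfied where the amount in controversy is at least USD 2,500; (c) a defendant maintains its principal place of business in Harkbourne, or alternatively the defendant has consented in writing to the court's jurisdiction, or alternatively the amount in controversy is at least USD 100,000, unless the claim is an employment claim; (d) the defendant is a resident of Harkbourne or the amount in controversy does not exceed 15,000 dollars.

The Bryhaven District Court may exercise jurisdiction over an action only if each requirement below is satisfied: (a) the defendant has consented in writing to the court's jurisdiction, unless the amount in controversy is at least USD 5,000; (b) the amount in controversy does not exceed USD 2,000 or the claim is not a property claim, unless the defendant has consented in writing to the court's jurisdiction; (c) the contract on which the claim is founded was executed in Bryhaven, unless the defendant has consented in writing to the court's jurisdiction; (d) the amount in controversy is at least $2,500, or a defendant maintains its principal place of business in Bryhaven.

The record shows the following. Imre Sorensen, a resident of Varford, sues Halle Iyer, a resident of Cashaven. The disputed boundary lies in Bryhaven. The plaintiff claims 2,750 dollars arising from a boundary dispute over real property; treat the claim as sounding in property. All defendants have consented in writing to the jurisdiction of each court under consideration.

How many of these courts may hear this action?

2

The Provincial Court of Varford:
  (a) The claim is a property claim, not a tort claim — that alternative is enough. Condition met.
  (b) The property lies in Bryhaven, not Varford; the defendant resides in Cashaven, not Varford — no alternative holds. But every defendant has filed written consent, and the 'unless' clause therefore excuses the requirement. Satisfied.
  (c) Imre Sorensen resides in Varford, so this disjunct is met. The exception is not triggered, since the property lies in Bryhaven, not Varford. Condition met.
  → All conditions met; jurisdiction exists.
The Harkbourne District Court:
  (a) The plaintiff resides in Varford. Condition met.
  (b) The claim is a property claim, not a consumer claim. However, the amount in controversy is USD 2,750, which meets the $2,500 floor, which falls within the stated exception and so defeats the condition. Fails.
  (c) Every defendant has filed written consent, which satisfies one of the alternatives. Condition met.
  (d) The amount in controversy is USD 2,750, within the $15,000 ceiling, so one alternative holds. Condition met.
  → Not every requirement is met — no jurisdiction.
The Bryhaven District Court:
  (a) Every defendant has filed written consent. Condition met.
  (b) The amount in controversy is USD 2,750, above the 2,000 dollars ceiling; the claim is a property claim — none of the alternatives is met. However, every defendant has filed written consent, so the 'unless' proviso supplies this condition. Condition met.
  (c) No contract (and hence no place of execution) is alleged. But every defendant has filed written consent, and the 'unless' clause therefore excuses the requirement. Condition met.
  (d) The amount in controversy is 2,750 dollars, which meets the 2,500 dollars floor, so this disjunct is met. Met.
  → All conditions met; jurisdiction exists.
Courts with jurisdiction: the Provincial Court of Varford, the Bryhaven District Court — 2 in total.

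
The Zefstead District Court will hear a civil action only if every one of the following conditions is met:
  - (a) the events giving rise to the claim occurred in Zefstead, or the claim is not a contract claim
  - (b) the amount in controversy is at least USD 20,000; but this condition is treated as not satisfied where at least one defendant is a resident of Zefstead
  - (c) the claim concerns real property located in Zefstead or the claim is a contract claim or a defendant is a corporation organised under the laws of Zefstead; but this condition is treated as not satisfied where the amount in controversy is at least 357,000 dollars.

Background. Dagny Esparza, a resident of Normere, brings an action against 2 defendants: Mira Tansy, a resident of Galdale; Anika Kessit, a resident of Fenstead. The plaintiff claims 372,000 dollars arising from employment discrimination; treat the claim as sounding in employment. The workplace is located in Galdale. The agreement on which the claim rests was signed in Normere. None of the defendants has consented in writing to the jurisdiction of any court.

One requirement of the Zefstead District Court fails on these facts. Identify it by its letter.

The Zefstead District Court:
  (a) The claim is an employment claim, not a contract claim, so this disjunct is met. Condition met.
  (b) The amount in controversy is $372,000, which meets the USD 20,000 floor. The carve-out does not apply: no defendant resides in Zefstead (they reside in Galdale, Fenstead). Satisfied.
  (c) The claim does not concern real property; the claim is an employment claim, not a contract claim; no defendant is a corporation — no alternative holds. Not satisfied.
Only condition (c) fails.

(c)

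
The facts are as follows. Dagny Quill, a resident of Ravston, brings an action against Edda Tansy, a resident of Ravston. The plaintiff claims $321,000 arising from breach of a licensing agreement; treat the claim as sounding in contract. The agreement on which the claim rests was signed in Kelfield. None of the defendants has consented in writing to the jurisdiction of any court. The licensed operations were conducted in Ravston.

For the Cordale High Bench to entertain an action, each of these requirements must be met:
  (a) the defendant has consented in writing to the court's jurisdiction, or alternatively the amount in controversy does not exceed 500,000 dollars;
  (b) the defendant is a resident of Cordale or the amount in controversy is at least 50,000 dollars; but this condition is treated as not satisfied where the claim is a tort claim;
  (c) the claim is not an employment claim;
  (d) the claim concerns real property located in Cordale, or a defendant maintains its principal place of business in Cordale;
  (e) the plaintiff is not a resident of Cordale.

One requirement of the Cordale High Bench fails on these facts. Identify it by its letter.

(d)

The Cordale High Bench:
  (a) The amount in controversy is $321,000, within the $500,000 ceiling — that alternative is enough. Condition met.
  (b) The amount in controversy is $321,000, which meets the USD 50,000 floor, so one alternative holds. And the carve-out is inapplicable — the claim is a contract claim, not a tort claim. Met.
  (c) The claim is a contract claim, not an employment claim. Satisfied.
  (d) The claim does not concern real property; no defendant is a corporation — no alternative holds. Fails.
  (e) The plaintiff resides in Ravston, which is not Cordale. Condition met.
Only condition (d) fails.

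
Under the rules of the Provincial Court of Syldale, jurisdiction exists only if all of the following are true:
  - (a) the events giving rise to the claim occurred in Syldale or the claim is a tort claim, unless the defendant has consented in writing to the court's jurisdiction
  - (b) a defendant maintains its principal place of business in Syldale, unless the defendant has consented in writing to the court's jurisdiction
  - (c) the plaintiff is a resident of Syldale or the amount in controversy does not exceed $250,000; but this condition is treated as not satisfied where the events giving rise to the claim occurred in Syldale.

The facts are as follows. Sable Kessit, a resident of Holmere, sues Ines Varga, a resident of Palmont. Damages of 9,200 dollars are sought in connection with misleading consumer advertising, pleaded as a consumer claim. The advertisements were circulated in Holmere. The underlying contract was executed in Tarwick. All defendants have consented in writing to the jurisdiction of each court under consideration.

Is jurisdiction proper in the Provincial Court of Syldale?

The Provincial Court of Syldale:
  (a) The operative events occurred in Holmere, not Syldale; the claim is a consumer claim, not a tort claim — none of the alternatives is met. The proviso rescues it, though: every defendant has filed written consent. Satisfied.
  (b) No defendant is a corporation. However, every defendant has filed written consent, so the 'unless' proviso supplies this condition. Condition met.
  (c) The amount in controversy is $9,200, within the USD 250,000 ceiling — that alternative is enough. The carve-out does not apply: the operative events occurred in Holmere, not Syldale. Condition met.
  → Every requirement is satisfied — jurisdiction.

Yes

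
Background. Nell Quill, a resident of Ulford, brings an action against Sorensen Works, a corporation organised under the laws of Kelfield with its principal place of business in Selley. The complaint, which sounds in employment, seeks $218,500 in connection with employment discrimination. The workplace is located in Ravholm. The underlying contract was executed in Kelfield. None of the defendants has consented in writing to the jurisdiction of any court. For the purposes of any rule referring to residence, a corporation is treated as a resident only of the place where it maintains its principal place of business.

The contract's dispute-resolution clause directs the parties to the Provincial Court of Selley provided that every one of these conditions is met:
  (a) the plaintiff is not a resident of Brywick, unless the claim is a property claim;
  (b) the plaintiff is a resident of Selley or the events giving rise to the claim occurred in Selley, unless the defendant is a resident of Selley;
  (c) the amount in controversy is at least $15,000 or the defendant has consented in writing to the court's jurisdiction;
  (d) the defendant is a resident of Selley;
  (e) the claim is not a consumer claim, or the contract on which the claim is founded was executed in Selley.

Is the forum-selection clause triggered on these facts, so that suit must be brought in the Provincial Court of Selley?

The Provincial Court of Selley:
  (a) The plaintiff resides in Ulford, which is not Brywick. Met.
  (b) The plaintiff resides in Ulford, not Selley; the operative events occurred in Ravholm, not Selley — every alternative fails. However, the defendant resides in Selley, so the 'unless' proviso supplies this condition. Condition met.
  (c) The amount in controversy is $218,500, which meets the $15,000 floor, so one alternative holds. Condition met.
  (d) The defendant resides in Selley. Satisfied.
  (e) The claim is an employment claim, not a consumer claim — that alternative is enough. Condition met.
  → Forum clause is triggered.

Yes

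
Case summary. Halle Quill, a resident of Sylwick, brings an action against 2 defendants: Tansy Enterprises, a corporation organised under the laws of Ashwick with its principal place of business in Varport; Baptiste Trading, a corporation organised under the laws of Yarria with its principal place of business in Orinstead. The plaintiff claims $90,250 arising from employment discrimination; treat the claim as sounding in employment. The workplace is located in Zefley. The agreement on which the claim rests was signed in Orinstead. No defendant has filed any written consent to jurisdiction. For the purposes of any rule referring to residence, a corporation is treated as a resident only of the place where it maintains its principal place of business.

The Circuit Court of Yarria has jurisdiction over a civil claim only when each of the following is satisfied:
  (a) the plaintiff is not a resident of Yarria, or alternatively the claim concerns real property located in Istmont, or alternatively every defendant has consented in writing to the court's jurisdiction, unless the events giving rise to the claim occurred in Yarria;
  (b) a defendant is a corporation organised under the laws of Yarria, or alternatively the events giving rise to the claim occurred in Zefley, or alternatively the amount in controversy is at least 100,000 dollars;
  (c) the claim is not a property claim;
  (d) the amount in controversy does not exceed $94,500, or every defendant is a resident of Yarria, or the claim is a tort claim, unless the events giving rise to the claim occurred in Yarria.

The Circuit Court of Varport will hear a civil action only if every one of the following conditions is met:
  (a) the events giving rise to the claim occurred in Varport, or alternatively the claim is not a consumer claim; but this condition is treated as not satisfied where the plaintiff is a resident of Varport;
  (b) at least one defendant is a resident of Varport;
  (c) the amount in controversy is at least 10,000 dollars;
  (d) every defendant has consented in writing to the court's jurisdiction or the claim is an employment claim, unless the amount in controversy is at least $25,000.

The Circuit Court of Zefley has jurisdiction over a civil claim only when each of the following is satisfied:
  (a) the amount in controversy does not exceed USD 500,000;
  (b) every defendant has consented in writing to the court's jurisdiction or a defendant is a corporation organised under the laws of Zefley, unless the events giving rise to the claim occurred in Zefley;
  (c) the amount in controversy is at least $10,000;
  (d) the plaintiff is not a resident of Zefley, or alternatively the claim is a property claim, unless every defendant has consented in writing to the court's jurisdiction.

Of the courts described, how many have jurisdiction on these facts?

3

The Circuit Court of Yarria:
  (a) The plaintiff resides in Sylwick, which is not Yarria, so this disjunct is met. Satisfied.
  (b) Baptiste Trading is organised under the laws of Yarria — that alternative is enough. Condition met.
  (c) The claim is an employment claim, not a property claim. Condition met.
  (d) The amount in controversy is 90,250 dollars, within the 94,500 dollars ceiling — that alternative is enough. Satisfied.
  → All conditions met; jurisdiction exists.
The Circuit Court of Varport:
  (a) The claim is an employment claim, not a consumer claim, which satisfies one of the alternatives. The exception is not triggered, since the plaintiff resides in Sylwick, not Varport. Satisfied.
  (b) Tansy Enterprises resides in Varport. Condition met.
  (c) The amount in controversy is USD 90,250, which meets the 10,000 dollars floor. Satisfied.
  (d) The claim is an employment claim, which satisfies one of the alternatives. Satisfied.
  → All conditions met; jurisdiction exists.
The Circuit Court of Zefley:
  (a) The amount in controversy is USD 90,250, within the USD 500,000 ceiling. Condition met.
  (b) No such written consent has been filed; the corporate defendant(s) are organised in Ashwick, Yarria, not Zefley — no alternative holds. But the operative events occurred in Zefley, and the 'unless' clause therefore excuses the requirement. Condition met.
  (c) The amount in controversy is 90,250 dollars, which meets the USD 10,000 floor. Satisfied.
  (d) The plaintiff resides in Sylwick, which is not Zefley, so one alternative holds. Condition met.
  → All conditions met; jurisdiction exists.
Courts with jurisdiction: the Circuit Court of Yarria, the Circuit Court of Varport, the Circuit Court of Zefley — 3 in total.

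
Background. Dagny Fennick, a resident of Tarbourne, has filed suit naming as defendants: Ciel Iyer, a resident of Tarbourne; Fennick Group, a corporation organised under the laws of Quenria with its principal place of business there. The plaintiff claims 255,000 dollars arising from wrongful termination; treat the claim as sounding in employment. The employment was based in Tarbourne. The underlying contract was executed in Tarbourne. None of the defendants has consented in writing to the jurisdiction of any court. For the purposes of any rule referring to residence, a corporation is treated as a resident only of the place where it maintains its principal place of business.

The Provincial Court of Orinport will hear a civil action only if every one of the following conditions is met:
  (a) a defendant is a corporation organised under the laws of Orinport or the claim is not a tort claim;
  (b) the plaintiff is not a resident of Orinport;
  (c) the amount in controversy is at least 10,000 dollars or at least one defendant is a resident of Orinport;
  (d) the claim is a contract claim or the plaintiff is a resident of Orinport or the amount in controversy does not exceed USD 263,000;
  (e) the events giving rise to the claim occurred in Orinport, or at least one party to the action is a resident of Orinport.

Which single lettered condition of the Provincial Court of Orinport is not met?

(e)

The Provincial Court of Orinport:
  (a) The claim is an employment claim, not a tort claim — that alternative is enough. Met.
  (b) The plaintiff resides in Tarbourne, which is not Orinport. Satisfied.
  (c) The amount in controversy is 255,000 dollars, which meets the $10,000 floor — that alternative is enough. Met.
  (d) The amount in controversy is $255,000, within the USD 263,000 ceiling, so this disjunct is met. Met.
  (e) The operative events occurred in Tarbourne, not Orinport; no party resides in Orinport — none of the alternatives is met. Condition not met.
Only condition (e) fails.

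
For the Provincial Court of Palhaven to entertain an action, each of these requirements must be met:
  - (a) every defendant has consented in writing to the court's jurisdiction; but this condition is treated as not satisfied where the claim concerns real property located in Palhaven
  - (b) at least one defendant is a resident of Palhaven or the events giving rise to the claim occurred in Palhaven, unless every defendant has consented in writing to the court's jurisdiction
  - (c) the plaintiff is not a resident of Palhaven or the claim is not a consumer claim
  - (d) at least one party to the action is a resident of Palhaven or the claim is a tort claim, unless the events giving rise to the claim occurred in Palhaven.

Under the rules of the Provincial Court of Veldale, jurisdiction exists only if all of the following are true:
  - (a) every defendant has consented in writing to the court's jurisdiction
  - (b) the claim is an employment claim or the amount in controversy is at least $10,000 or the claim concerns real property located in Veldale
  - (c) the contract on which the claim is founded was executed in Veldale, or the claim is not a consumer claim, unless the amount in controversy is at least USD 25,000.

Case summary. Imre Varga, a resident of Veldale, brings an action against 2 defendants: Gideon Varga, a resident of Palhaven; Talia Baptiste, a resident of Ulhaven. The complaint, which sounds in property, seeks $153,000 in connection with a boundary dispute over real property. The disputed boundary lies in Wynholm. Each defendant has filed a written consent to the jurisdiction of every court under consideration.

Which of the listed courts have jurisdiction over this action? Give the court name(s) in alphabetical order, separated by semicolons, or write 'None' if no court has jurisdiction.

The Provincial Court of Palhaven:
  (a) Every defendant has filed written consent. The carve-out does not apply: the property lies in Wynholm, not Palhaven. Condition met.
  (b) Gideon Varga resides in Palhaven, so one alternative holds. Satisfied.
  (c) The plaintiff resides in Veldale, which is not Palhaven, so this disjunct is met. Satisfied.
  (d) Gideon Varga resides in Palhaven, so this disjunct is met. Satisfied.
  → Jurisdiction lies.
The Provincial Court of Veldale:
  (a) Every defendant has filed written consent. Met.
  (b) The amount in controversy is 153,000 dollars, which meets the 10,000 dollars floor, so one alternative holds. Condition met.
  (c) The claim is a property claim, not a consumer claim — that alternative is enough. Satisfied.
  → Jurisdiction lies.

the Provincial Court of Palhaven; the Provincial Court of Veldale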